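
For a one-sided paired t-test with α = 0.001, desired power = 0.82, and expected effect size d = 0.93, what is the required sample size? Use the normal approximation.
n = 19 pairs

Sample size formula (paired t-test, normal approximation):
n = ((z_α + z_β) / d)²

z_α = 3.090 (for α = 0.001, one-sided)
z_β = 0.915 (for power = 0.82)
d = 0.93

n = ((3.090 + 0.915) / 0.93)²
n = (4.306)²
n ≈ 18.54
Round up to the next whole number: n = 19 pairs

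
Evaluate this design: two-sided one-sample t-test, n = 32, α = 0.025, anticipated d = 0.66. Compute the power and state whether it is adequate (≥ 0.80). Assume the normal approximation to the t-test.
Power ≈ 0.93; the study is adequately powered (power ≥ 0.80)

Power calculation (one-sample t-test, normal approximation):
z_β = d · √n - z_{α/2}
z_β = 0.66 · √32 - 2.241
z_β = 0.66 · 5.657 - 2.241
z_β = 1.492

Power = Φ(z_β) = Φ(1.492) ≈ 0.932

Effect size d = 0.66 is medium by Cohen's convention (0.2/0.5/0.8).

Threshold: power ≥ 0.80 is conventionally adequate.
Power ≈ 0.93 → the study is adequately powered (power ≥ 0.80).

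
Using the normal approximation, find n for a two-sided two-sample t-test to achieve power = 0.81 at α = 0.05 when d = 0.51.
n = 62 per group

Sample size formula (two-sample t-test, normal approximation):
n = 2 · ((z_{α/2} + z_β) / d)²

z_{α/2} = 1.960 (for α = 0.05, two-sided)
z_β = 0.878 (for power = 0.81)
d = 0.51

n = 2 · ((1.960 + 0.878) / 0.51)²
n = 2 · (5.565)²
n ≈ 61.94
Round up to the next whole number: n = 62 per group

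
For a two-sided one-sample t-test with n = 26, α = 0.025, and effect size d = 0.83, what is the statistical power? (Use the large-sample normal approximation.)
Power ≈ 0.98

Power calculation (one-sample t-test, normal approximation):
z_β = d · √n - z_{α/2}
z_β = 0.83 · √26 - 2.241
z_β = 0.83 · 5.099 - 2.241
z_β = 1.991

Power = Φ(z_β) = Φ(1.991) ≈ 0.977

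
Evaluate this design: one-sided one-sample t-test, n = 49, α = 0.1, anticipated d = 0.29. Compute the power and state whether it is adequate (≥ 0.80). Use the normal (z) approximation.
Power ≈ 0.77; the study is underpowered (power < 0.80)

Power calculation (one-sample t-test, normal approximation):
z_β = d · √n - z_α
z_β = 0.29 · √49 - 1.282
z_β = 0.29 · 7.000 - 1.282
z_β = 0.748

Power = Φ(z_β) = Φ(0.748) ≈ 0.773

Effect size d = 0.29 is small by Cohen's convention (0.2/0.5/0.8).

Threshold: power ≥ 0.80 is conventionally adequate.
Power ≈ 0.77 → the study is underpowered (power < 0.80).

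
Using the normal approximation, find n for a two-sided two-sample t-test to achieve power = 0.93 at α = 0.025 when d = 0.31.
n = 288 per group

Sample size formula (two-sample t-test, normal approximation):
n = 2 · ((z_{α/2} + z_β) / d)²

z_{α/2} = 2.241 (for α = 0.025, two-sided)
z_β = 1.476 (for power = 0.93)
d = 0.31

n = 2 · ((2.241 + 1.476) / 0.31)²
n = 2 · (11.990)²
n ≈ 287.52
Round up to the next whole number: n = 288 per group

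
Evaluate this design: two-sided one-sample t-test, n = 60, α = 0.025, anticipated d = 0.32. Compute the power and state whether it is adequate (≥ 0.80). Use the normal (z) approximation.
Power ≈ 0.59; the study is underpowered (power < 0.80)

Power calculation (one-sample t-test, normal approximation):
z_β = d · √n - z_{α/2}
z_β = 0.32 · √60 - 2.241
z_β = 0.32 · 7.746 - 2.241
z_β = 0.237

Power = Φ(z_β) = Φ(0.237) ≈ 0.594

Effect size d = 0.32 is small by Cohen's convention (0.2/0.5/0.8).

Threshold: power ≥ 0.80 is conventionally adequate.
Power ≈ 0.59 → the study is underpowered (power < 0.80).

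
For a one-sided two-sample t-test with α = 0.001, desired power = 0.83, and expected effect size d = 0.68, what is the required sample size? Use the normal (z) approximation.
n = 71 per group

Sample size formula (two-sample t-test, normal approximation):
n = 2 · ((z_α + z_β) / d)²

z_α = 3.090 (for α = 0.001, one-sided)
z_β = 0.954 (for power = 0.83)
d = 0.68

n = 2 · ((3.090 + 0.954) / 0.68)²
n = 2 · (5.947)²
n ≈ 70.73
Round up to the next whole number: n = 71 per group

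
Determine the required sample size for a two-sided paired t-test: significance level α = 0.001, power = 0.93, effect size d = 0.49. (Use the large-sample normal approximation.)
n = 95 pairs

Sample size formula (paired t-test, normal approximation):
n = ((z_{α/2} + z_β) / d)²

z_{α/2} = 3.291 (for α = 0.001, two-sided)
z_β = 1.476 (for power = 0.93)
d = 0.49

n = ((3.291 + 1.476) / 0.49)²
n = (9.729)²
n ≈ 94.65
Round up to the next whole number: n = 95 pairs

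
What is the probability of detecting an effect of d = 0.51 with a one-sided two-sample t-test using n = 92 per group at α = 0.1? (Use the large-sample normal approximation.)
Power ≈ 0.99

Power calculation (two-sample t-test, normal approximation):
z_β = d · √(n/2) - z_α
z_β = 0.51 · √(92/2) - 1.282
z_β = 0.51 · 6.782 - 1.282
z_β = 2.177

Power = Φ(z_β) = Φ(2.177) ≈ 0.985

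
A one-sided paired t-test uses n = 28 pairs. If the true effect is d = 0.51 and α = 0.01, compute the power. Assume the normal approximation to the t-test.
Power ≈ 0.65

Power calculation (paired t-test, normal approximation):
z_β = d · √n - z_α
z_β = 0.51 · √28 - 2.326
z_β = 0.51 · 5.292 - 2.326
z_β = 0.372

Power = Φ(z_β) = Φ(0.372) ≈ 0.645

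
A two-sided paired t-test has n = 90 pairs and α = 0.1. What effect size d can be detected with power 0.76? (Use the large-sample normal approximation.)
d ≈ 0.25

Minimum detectable effect (paired t-test, normal approximation):
d = (z_{α/2} + z_β) / √n
d = (1.645 + 0.706) / √90
d = 2.351 / 9.487
d ≈ 0.25

By Cohen's convention (0.2 small / 0.5 medium / 0.8 large): small effect.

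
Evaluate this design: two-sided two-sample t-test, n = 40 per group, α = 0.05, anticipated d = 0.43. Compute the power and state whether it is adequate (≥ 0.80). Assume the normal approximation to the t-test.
Power ≈ 0.49; the study is underpowered (power < 0.80)

Power calculation (two-sample t-test, normal approximation):
z_β = d · √(n/2) - z_{α/2}
z_β = 0.43 · √(40/2) - 1.960
z_β = 0.43 · 4.472 - 1.960
z_β = -0.037

Power = Φ(z_β) = Φ(-0.037) ≈ 0.485

Effect size d = 0.43 is small by Cohen's convention (0.2/0.5/0.8).

Threshold: power ≥ 0.80 is conventionally adequate.
Power ≈ 0.49 → the study is underpowered (power < 0.80).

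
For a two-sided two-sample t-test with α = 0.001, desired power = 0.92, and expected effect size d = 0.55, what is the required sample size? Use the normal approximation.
n = 146 per group

Sample size formula (two-sample t-test, normal approximation):
n = 2 · ((z_{α/2} + z_β) / d)²

z_{α/2} = 3.291 (for α = 0.001, two-sided)
z_β = 1.405 (for power = 0.92)
d = 0.55

n = 2 · ((3.291 + 1.405) / 0.55)²
n = 2 · (8.538)²
n ≈ 145.79
Round up to the next whole number: n = 146 per group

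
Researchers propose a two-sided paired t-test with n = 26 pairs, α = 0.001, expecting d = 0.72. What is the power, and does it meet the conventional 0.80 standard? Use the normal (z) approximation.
Power ≈ 0.65; the study is underpowered (power < 0.80)

Power calculation (paired t-test, normal approximation):
z_β = d · √n - z_{α/2}
z_β = 0.72 · √26 - 3.291
z_β = 0.72 · 5.099 - 3.291
z_β = 0.381

Power = Φ(z_β) = Φ(0.381) ≈ 0.648

Effect size d = 0.72 is medium by Cohen's convention (0.2/0.5/0.8).

Threshold: power ≥ 0.80 is conventionally adequate.
Power ≈ 0.65 → the study is underpowered (power < 0.80).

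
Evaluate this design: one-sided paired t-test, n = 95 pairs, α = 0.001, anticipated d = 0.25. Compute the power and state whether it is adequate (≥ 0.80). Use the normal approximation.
Power ≈ 0.26; the study is underpowered (power < 0.80)

Power calculation (paired t-test, normal approximation):
z_β = d · √n - z_α
z_β = 0.25 · √95 - 3.090
z_β = 0.25 · 9.747 - 3.090
z_β = -0.654

Power = Φ(z_β) = Φ(-0.654) ≈ 0.257

Effect size d = 0.25 is small by Cohen's convention (0.2/0.5/0.8).

Threshold: power ≥ 0.80 is conventionally adequate.
Power ≈ 0.26 → the study is underpowered (power < 0.80).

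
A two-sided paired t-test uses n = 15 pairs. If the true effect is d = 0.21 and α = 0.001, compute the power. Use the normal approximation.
Power ≈ 0.01

Power calculation (paired t-test, normal approximation):
z_β = d · √n - z_{α/2}
z_β = 0.21 · √15 - 3.291
z_β = 0.21 · 3.873 - 3.291
z_β = -2.477

Power = Φ(z_β) = Φ(-2.477) ≈ 0.007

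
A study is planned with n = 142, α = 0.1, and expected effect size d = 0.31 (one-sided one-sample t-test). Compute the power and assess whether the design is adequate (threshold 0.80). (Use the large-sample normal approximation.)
Power ≈ 0.99; the study is adequately powered (power ≥ 0.80)

Power calculation (one-sample t-test, normal approximation):
z_β = d · √n - z_α
z_β = 0.31 · √142 - 1.282
z_β = 0.31 · 11.916 - 1.282
z_β = 2.413

Power = Φ(z_β) = Φ(2.413) ≈ 0.992

Effect size d = 0.31 is small by Cohen's convention (0.2/0.5/0.8).

Threshold: power ≥ 0.80 is conventionally adequate.
Power ≈ 0.99 → the study is adequately powered (power ≥ 0.80).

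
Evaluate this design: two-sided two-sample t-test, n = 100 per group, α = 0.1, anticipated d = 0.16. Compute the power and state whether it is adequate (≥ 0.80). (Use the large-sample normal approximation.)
Power ≈ 0.30; the study is underpowered (power < 0.80)

Power calculation (two-sample t-test, normal approximation):
z_β = d · √(n/2) - z_{α/2}
z_β = 0.16 · √(100/2) - 1.645
z_β = 0.16 · 7.071 - 1.645
z_β = -0.513

Power = Φ(z_β) = Φ(-0.513) ≈ 0.304

Effect size d = 0.16 is very small by Cohen's convention (0.2/0.5/0.8).

Threshold: power ≥ 0.80 is conventionally adequate.
Power ≈ 0.30 → the study is underpowered (power < 0.80).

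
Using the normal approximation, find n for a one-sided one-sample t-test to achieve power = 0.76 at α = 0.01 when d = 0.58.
n = 28

Sample size formula (one-sample t-test, normal approximation):
n = ((z_α + z_β) / d)²

z_α = 2.326 (for α = 0.01, one-sided)
z_β = 0.706 (for power = 0.76)
d = 0.58

n = ((2.326 + 0.706) / 0.58)²
n = (5.228)²
n ≈ 27.33
Round up to the next whole number: n = 28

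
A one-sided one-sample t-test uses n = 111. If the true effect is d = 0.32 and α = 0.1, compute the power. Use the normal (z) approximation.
Power ≈ 0.98

Power calculation (one-sample t-test, normal approximation):
z_β = d · √n - z_α
z_β = 0.32 · √111 - 1.282
z_β = 0.32 · 10.536 - 1.282
z_β = 2.090

Power = Φ(z_β) = Φ(2.090) ≈ 0.982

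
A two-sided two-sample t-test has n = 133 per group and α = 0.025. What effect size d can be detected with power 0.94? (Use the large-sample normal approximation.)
d ≈ 0.47

Minimum detectable effect (two-sample t-test, normal approximation):
d = (z_{α/2} + z_β) / √(n/2)
d = (2.241 + 1.555) / √(133/2)
d = 3.796 / 8.155
d ≈ 0.47

By Cohen's convention (0.2 small / 0.5 medium / 0.8 large): small effect.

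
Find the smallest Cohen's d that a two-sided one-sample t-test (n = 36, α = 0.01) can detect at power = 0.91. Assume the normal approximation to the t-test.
d ≈ 0.65

Minimum detectable effect (one-sample t-test, normal approximation):
d = (z_{α/2} + z_β) / √n
d = (2.576 + 1.341) / √36
d = 3.917 / 6.000
d ≈ 0.65

By Cohen's convention (0.2 small / 0.5 medium / 0.8 large): medium effect.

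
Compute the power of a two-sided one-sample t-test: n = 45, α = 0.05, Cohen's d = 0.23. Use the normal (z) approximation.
Power ≈ 0.34

Power calculation (one-sample t-test, normal approximation):
z_β = d · √n - z_{α/2}
z_β = 0.23 · √45 - 1.960
z_β = 0.23 · 6.708 - 1.960
z_β = -0.417

Power = Φ(z_β) = Φ(-0.417) ≈ 0.338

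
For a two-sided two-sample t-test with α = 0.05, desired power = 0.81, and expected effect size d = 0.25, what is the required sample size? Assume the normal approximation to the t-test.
n = 258 per group

Sample size formula (two-sample t-test, normal approximation):
n = 2 · ((z_{α/2} + z_β) / d)²

z_{α/2} = 1.960 (for α = 0.05, two-sided)
z_β = 0.878 (for power = 0.81)
d = 0.25

n = 2 · ((1.960 + 0.878) / 0.25)²
n = 2 · (11.352)²
n ≈ 257.74
Round up to the next whole number: n = 258 per group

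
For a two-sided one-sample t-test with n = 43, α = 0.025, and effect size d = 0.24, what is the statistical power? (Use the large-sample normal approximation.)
Power ≈ 0.25

Power calculation (one-sample t-test, normal approximation):
z_β = d · √n - z_{α/2}
z_β = 0.24 · √43 - 2.241
z_β = 0.24 · 6.557 - 2.241
z_β = -0.668

Power = Φ(z_β) = Φ(-0.668) ≈ 0.252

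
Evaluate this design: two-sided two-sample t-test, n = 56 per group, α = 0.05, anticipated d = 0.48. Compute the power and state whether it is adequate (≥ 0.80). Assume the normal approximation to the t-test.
Power ≈ 0.72; the study is underpowered (power < 0.80)

Power calculation (two-sample t-test, normal approximation):
z_β = d · √(n/2) - z_{α/2}
z_β = 0.48 · √(56/2) - 1.960
z_β = 0.48 · 5.292 - 1.960
z_β = 0.580

Power = Φ(z_β) = Φ(0.580) ≈ 0.719

Effect size d = 0.48 is small by Cohen's convention (0.2/0.5/0.8).

Threshold: power ≥ 0.80 is conventionally adequate.
Power ≈ 0.72 → the study is underpowered (power < 0.80).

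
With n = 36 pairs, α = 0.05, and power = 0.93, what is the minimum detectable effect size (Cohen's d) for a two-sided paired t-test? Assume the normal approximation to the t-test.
d ≈ 0.57

Minimum detectable effect (paired t-test, normal approximation):
d = (z_{α/2} + z_β) / √n
d = (1.960 + 1.476) / √36
d = 3.436 / 6.000
d ≈ 0.57

By Cohen's convention (0.2 small / 0.5 medium / 0.8 large): medium effect.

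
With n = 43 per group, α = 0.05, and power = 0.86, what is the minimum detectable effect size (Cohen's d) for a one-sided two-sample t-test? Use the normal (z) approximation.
d ≈ 0.59

Minimum detectable effect (two-sample t-test, normal approximation):
d = (z_α + z_β) / √(n/2)
d = (1.645 + 1.080) / √(43/2)
d = 2.725 / 4.637
d ≈ 0.59

By Cohen's convention (0.2 small / 0.5 medium / 0.8 large): medium effect.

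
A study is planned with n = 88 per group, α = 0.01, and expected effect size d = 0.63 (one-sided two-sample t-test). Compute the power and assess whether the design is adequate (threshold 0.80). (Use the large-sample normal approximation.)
Power ≈ 0.97; the study is adequately powered (power ≥ 0.80)

Power calculation (two-sample t-test, normal approximation):
z_β = d · √(n/2) - z_α
z_β = 0.63 · √(88/2) - 2.326
z_β = 0.63 · 6.633 - 2.326
z_β = 1.853

Power = Φ(z_β) = Φ(1.853) ≈ 0.968

Effect size d = 0.63 is medium by Cohen's convention (0.2/0.5/0.8).

Threshold: power ≥ 0.80 is conventionally adequate.
Power ≈ 0.97 → the study is adequately powered (power ≥ 0.80).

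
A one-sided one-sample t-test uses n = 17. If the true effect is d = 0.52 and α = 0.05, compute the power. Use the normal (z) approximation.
Power ≈ 0.69

Power calculation (one-sample t-test, normal approximation):
z_β = d · √n - z_α
z_β = 0.52 · √17 - 1.645
z_β = 0.52 · 4.123 - 1.645
z_β = 0.499

Power = Φ(z_β) = Φ(0.499) ≈ 0.691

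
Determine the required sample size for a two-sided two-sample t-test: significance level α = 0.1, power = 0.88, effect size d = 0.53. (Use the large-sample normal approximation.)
n = 57 per group

Sample size formula (two-sample t-test, normal approximation):
n = 2 · ((z_{α/2} + z_β) / d)²

z_{α/2} = 1.645 (for α = 0.1, two-sided)
z_β = 1.175 (for power = 0.88)
d = 0.53

n = 2 · ((1.645 + 1.175) / 0.53)²
n = 2 · (5.321)²
n ≈ 56.63
Round up to the next whole number: n = 57 per group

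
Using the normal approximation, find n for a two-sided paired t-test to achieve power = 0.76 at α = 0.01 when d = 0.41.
n = 65 pairs

Sample size formula (paired t-test, normal approximation):
n = ((z_{α/2} + z_β) / d)²

z_{α/2} = 2.576 (for α = 0.01, two-sided)
z_β = 0.706 (for power = 0.76)
d = 0.41

n = ((2.576 + 0.706) / 0.41)²
n = (8.005)²
n ≈ 64.08
Round up to the next whole number: n = 65 pairs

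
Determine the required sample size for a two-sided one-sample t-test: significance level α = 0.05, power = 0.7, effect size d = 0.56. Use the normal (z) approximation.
n = 20

Sample size formula (one-sample t-test, normal approximation):
n = ((z_{α/2} + z_β) / d)²

z_{α/2} = 1.960 (for α = 0.05, two-sided)
z_β = 0.524 (for power = 0.7)
d = 0.56

n = ((1.960 + 0.524) / 0.56)²
n = (4.436)²
n ≈ 19.68
Round up to the next whole number: n = 20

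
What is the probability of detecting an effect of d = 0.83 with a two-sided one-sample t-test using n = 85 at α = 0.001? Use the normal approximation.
Power ≈ 1.00

Power calculation (one-sample t-test, normal approximation):
z_β = d · √n - z_{α/2}
z_β = 0.83 · √85 - 3.291
z_β = 0.83 · 9.220 - 3.291
z_β = 4.362

Power = Φ(z_β) = Φ(4.362) ≈ 1.000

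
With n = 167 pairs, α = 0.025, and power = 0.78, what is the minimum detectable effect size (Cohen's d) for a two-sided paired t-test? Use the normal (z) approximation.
d ≈ 0.23

Minimum detectable effect (paired t-test, normal approximation):
d = (z_{α/2} + z_β) / √n
d = (2.241 + 0.772) / √167
d = 3.014 / 12.923
d ≈ 0.23

By Cohen's convention (0.2 small / 0.5 medium / 0.8 large): small effect.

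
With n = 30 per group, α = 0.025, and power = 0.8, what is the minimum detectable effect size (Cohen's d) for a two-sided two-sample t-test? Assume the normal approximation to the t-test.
d ≈ 0.80

Minimum detectable effect (two-sample t-test, normal approximation):
d = (z_{α/2} + z_β) / √(n/2)
d = (2.241 + 0.842) / √(30/2)
d = 3.083 / 3.873
d ≈ 0.80

By Cohen's convention (0.2 small / 0.5 medium / 0.8 large): large effect.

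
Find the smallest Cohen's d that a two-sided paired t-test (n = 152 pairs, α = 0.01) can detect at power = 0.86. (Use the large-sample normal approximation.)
d ≈ 0.30

Minimum detectable effect (paired t-test, normal approximation):
d = (z_{α/2} + z_β) / √n
d = (2.576 + 1.080) / √152
d = 3.656 / 12.329
d ≈ 0.30

By Cohen's convention (0.2 small / 0.5 medium / 0.8 large): small effect.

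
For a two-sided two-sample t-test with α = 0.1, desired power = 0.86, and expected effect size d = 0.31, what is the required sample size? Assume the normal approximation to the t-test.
n = 155 per group

Sample size formula (two-sample t-test, normal approximation):
n = 2 · ((z_{α/2} + z_β) / d)²

z_{α/2} = 1.645 (for α = 0.1, two-sided)
z_β = 1.080 (for power = 0.86)
d = 0.31

n = 2 · ((1.645 + 1.080) / 0.31)²
n = 2 · (8.790)²
n ≈ 154.53
Round up to the next whole number: n = 155 per group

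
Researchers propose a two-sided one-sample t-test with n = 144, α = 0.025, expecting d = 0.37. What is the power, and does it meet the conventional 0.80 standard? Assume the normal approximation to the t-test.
Power ≈ 0.99; the study is adequately powered (power ≥ 0.80)

Power calculation (one-sample t-test, normal approximation):
z_β = d · √n - z_{α/2}
z_β = 0.37 · √144 - 2.241
z_β = 0.37 · 12.000 - 2.241
z_β = 2.199

Power = Φ(z_β) = Φ(2.199) ≈ 0.986

Effect size d = 0.37 is small by Cohen's convention (0.2/0.5/0.8).

Threshold: power ≥ 0.80 is conventionally adequate.
Power ≈ 0.99 → the study is adequately powered (power ≥ 0.80).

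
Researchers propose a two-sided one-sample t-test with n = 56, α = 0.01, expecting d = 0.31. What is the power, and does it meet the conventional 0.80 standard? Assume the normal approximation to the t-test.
Power ≈ 0.40; the study is underpowered (power < 0.80)

Power calculation (one-sample t-test, normal approximation):
z_β = d · √n - z_{α/2}
z_β = 0.31 · √56 - 2.576
z_β = 0.31 · 7.483 - 2.576
z_β = -0.256

Power = Φ(z_β) = Φ(-0.256) ≈ 0.399

Effect size d = 0.31 is small by Cohen's convention (0.2/0.5/0.8).

Threshold: power ≥ 0.80 is conventionally adequate.
Power ≈ 0.40 → the study is underpowered (power < 0.80).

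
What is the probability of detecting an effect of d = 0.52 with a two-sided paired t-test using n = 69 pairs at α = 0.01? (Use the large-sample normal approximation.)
Power ≈ 0.96

Power calculation (paired t-test, normal approximation):
z_β = d · √n - z_{α/2}
z_β = 0.52 · √69 - 2.576
z_β = 0.52 · 8.307 - 2.576
z_β = 1.744

Power = Φ(z_β) = Φ(1.744) ≈ 0.959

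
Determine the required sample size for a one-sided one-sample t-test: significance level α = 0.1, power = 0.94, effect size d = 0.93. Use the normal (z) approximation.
n = 10

Sample size formula (one-sample t-test, normal approximation):
n = ((z_α + z_β) / d)²

z_α = 1.282 (for α = 0.1, one-sided)
z_β = 1.555 (for power = 0.94)
d = 0.93

n = ((1.282 + 1.555) / 0.93)²
n = (3.051)²
n ≈ 9.31
Round up to the next whole number: n = 10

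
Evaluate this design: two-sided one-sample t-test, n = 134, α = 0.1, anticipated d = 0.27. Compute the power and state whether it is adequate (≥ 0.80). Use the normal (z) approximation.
Power ≈ 0.93; the study is adequately powered (power ≥ 0.80)

Power calculation (one-sample t-test, normal approximation):
z_β = d · √n - z_{α/2}
z_β = 0.27 · √134 - 1.645
z_β = 0.27 · 11.576 - 1.645
z_β = 1.481

Power = Φ(z_β) = Φ(1.481) ≈ 0.931

Effect size d = 0.27 is small by Cohen's convention (0.2/0.5/0.8).

Threshold: power ≥ 0.80 is conventionally adequate.
Power ≈ 0.93 → the study is adequately powered (power ≥ 0.80).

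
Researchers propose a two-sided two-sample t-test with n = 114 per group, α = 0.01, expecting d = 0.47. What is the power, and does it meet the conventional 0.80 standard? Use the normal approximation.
Power ≈ 0.83; the study is adequately powered (power ≥ 0.80)

Power calculation (two-sample t-test, normal approximation):
z_β = d · √(n/2) - z_{α/2}
z_β = 0.47 · √(114/2) - 2.576
z_β = 0.47 · 7.550 - 2.576
z_β = 0.973

Power = Φ(z_β) = Φ(0.973) ≈ 0.835

Effect size d = 0.47 is small by Cohen's convention (0.2/0.5/0.8).

Threshold: power ≥ 0.80 is conventionally adequate.
Power ≈ 0.83 → the study is adequately powered (power ≥ 0.80).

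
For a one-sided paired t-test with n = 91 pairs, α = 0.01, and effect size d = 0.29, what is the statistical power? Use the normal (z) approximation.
Power ≈ 0.67

Power calculation (paired t-test, normal approximation):
z_β = d · √n - z_α
z_β = 0.29 · √91 - 2.326
z_β = 0.29 · 9.539 - 2.326
z_β = 0.440

Power = Φ(z_β) = Φ(0.440) ≈ 0.670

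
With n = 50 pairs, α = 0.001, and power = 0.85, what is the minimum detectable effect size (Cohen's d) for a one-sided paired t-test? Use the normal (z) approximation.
d ≈ 0.58

Minimum detectable effect (paired t-test, normal approximation):
d = (z_α + z_β) / √n
d = (3.090 + 1.036) / √50
d = 4.127 / 7.071
d ≈ 0.58

By Cohen's convention (0.2 small / 0.5 medium / 0.8 large): medium effect.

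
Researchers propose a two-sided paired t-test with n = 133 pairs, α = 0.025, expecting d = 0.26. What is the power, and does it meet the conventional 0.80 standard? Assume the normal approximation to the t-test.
Power ≈ 0.78; the study is underpowered (power < 0.80)

Power calculation (paired t-test, normal approximation):
z_β = d · √n - z_{α/2}
z_β = 0.26 · √133 - 2.241
z_β = 0.26 · 11.533 - 2.241
z_β = 0.757

Power = Φ(z_β) = Φ(0.757) ≈ 0.775

Effect size d = 0.26 is small by Cohen's convention (0.2/0.5/0.8).

Threshold: power ≥ 0.80 is conventionally adequate.
Power ≈ 0.78 → the study is underpowered (power < 0.80).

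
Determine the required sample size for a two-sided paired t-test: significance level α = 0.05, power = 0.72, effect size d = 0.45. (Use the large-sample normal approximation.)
n = 32 pairs

Sample size formula (paired t-test, normal approximation):
n = ((z_{α/2} + z_β) / d)²

z_{α/2} = 1.960 (for α = 0.05, two-sided)
z_β = 0.583 (for power = 0.72)
d = 0.45

n = ((1.960 + 0.583) / 0.45)²
n = (5.651)²
n ≈ 31.93
Round up to the next whole number: n = 32 pairs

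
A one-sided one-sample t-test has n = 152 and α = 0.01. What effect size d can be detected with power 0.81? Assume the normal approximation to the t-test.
d ≈ 0.26

Minimum detectable effect (one-sample t-test, normal approximation):
d = (z_α + z_β) / √n
d = (2.326 + 0.878) / √152
d = 3.204 / 12.329
d ≈ 0.26

By Cohen's convention (0.2 small / 0.5 medium / 0.8 large): small effect.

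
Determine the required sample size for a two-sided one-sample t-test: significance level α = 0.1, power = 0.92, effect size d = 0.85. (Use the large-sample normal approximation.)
n = 13

Sample size formula (one-sample t-test, normal approximation):
n = ((z_{α/2} + z_β) / d)²

z_{α/2} = 1.645 (for α = 0.1, two-sided)
z_β = 1.405 (for power = 0.92)
d = 0.85

n = ((1.645 + 1.405) / 0.85)²
n = (3.588)²
n ≈ 12.87
Round up to the next whole number: n = 13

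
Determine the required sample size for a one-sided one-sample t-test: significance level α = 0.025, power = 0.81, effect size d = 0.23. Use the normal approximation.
n = 153

Sample size formula (one-sample t-test, normal approximation):
n = ((z_α + z_β) / d)²

z_α = 1.960 (for α = 0.025, one-sided)
z_β = 0.878 (for power = 0.81)
d = 0.23

n = ((1.960 + 0.878) / 0.23)²
n = (12.339)²
n ≈ 152.25
Round up to the next whole number: n = 153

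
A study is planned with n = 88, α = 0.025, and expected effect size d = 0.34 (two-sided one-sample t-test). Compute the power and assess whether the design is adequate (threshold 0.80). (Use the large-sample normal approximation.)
Power ≈ 0.83; the study is adequately powered (power ≥ 0.80)

Power calculation (one-sample t-test, normal approximation):
z_β = d · √n - z_{α/2}
z_β = 0.34 · √88 - 2.241
z_β = 0.34 · 9.381 - 2.241
z_β = 0.948

Power = Φ(z_β) = Φ(0.948) ≈ 0.828

Effect size d = 0.34 is small by Cohen's convention (0.2/0.5/0.8).

Threshold: power ≥ 0.80 is conventionally adequate.
Power ≈ 0.83 → the study is adequately powered (power ≥ 0.80).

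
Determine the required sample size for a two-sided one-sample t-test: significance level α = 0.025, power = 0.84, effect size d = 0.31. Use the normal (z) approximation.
n = 109

Sample size formula (one-sample t-test, normal approximation):
n = ((z_{α/2} + z_β) / d)²

z_{α/2} = 2.241 (for α = 0.025, two-sided)
z_β = 0.994 (for power = 0.84)
d = 0.31

n = ((2.241 + 0.994) / 0.31)²
n = (10.435)²
n ≈ 108.89
Round up to the next whole number: n = 109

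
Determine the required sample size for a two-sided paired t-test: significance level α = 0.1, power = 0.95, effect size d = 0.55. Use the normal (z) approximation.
n = 36 pairs

Sample size formula (paired t-test, normal approximation):
n = ((z_{α/2} + z_β) / d)²

z_{α/2} = 1.645 (for α = 0.1, two-sided)
z_β = 1.645 (for power = 0.95)
d = 0.55

n = ((1.645 + 1.645) / 0.55)²
n = (5.982)²
n ≈ 35.78
Round up to the next whole number: n = 36 pairs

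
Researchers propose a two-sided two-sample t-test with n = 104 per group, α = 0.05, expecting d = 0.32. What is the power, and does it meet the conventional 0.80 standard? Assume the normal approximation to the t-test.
Power ≈ 0.64; the study is underpowered (power < 0.80)

Power calculation (two-sample t-test, normal approximation):
z_β = d · √(n/2) - z_{α/2}
z_β = 0.32 · √(104/2) - 1.960
z_β = 0.32 · 7.211 - 1.960
z_β = 0.348

Power = Φ(z_β) = Φ(0.348) ≈ 0.636

Effect size d = 0.32 is small by Cohen's convention (0.2/0.5/0.8).

Threshold: power ≥ 0.80 is conventionally adequate.
Power ≈ 0.64 → the study is underpowered (power < 0.80).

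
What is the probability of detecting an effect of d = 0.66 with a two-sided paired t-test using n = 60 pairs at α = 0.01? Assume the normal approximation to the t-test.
Power ≈ 0.99

Power calculation (paired t-test, normal approximation):
z_β = d · √n - z_{α/2}
z_β = 0.66 · √60 - 2.576
z_β = 0.66 · 7.746 - 2.576
z_β = 2.537

Power = Φ(z_β) = Φ(2.537) ≈ 0.994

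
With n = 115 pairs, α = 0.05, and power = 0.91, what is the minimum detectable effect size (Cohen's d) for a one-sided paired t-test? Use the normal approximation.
d ≈ 0.28

Minimum detectable effect (paired t-test, normal approximation):
d = (z_α + z_β) / √n
d = (1.645 + 1.341) / √115
d = 2.986 / 10.724
d ≈ 0.28

By Cohen's convention (0.2 small / 0.5 medium / 0.8 large): small effect.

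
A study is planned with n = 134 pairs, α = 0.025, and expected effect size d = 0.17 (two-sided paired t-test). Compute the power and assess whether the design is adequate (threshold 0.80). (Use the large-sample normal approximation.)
Power ≈ 0.39; the study is underpowered (power < 0.80)

Power calculation (paired t-test, normal approximation):
z_β = d · √n - z_{α/2}
z_β = 0.17 · √134 - 2.241
z_β = 0.17 · 11.576 - 2.241
z_β = -0.274

Power = Φ(z_β) = Φ(-0.274) ≈ 0.392

Effect size d = 0.17 is very small by Cohen's convention (0.2/0.5/0.8).

Threshold: power ≥ 0.80 is conventionally adequate.
Power ≈ 0.39 → the study is underpowered (power < 0.80).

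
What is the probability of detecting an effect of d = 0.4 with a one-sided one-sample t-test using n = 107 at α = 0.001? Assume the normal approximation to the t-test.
Power ≈ 0.85

Power calculation (one-sample t-test, normal approximation):
z_β = d · √n - z_α
z_β = 0.4 · √107 - 3.090
z_β = 0.4 · 10.344 - 3.090
z_β = 1.047

Power = Φ(z_β) = Φ(1.047) ≈ 0.853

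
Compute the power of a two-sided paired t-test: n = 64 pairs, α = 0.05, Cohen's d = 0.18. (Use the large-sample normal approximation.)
Power ≈ 0.30

Power calculation (paired t-test, normal approximation):
z_β = d · √n - z_{α/2}
z_β = 0.18 · √64 - 1.960
z_β = 0.18 · 8.000 - 1.960
z_β = -0.520

Power = Φ(z_β) = Φ(-0.520) ≈ 0.302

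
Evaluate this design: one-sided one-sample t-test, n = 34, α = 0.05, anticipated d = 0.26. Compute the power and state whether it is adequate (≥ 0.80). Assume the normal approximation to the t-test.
Power ≈ 0.45; the study is underpowered (power < 0.80)

Power calculation (one-sample t-test, normal approximation):
z_β = d · √n - z_α
z_β = 0.26 · √34 - 1.645
z_β = 0.26 · 5.831 - 1.645
z_β = -0.129

Power = Φ(z_β) = Φ(-0.129) ≈ 0.449

Effect size d = 0.26 is small by Cohen's convention (0.2/0.5/0.8).

Threshold: power ≥ 0.80 is conventionally adequate.
Power ≈ 0.45 → the study is underpowered (power < 0.80).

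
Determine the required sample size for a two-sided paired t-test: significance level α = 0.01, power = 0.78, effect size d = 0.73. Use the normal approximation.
n = 22 pairs

Sample size formula (paired t-test, normal approximation):
n = ((z_{α/2} + z_β) / d)²

z_{α/2} = 2.576 (for α = 0.01, two-sided)
z_β = 0.772 (for power = 0.78)
d = 0.73

n = ((2.576 + 0.772) / 0.73)²
n = (4.586)²
n ≈ 21.03
Round up to the next whole number: n = 22 pairs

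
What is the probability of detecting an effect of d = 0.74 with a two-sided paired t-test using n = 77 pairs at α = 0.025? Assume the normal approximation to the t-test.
Power ≈ 1.00

Power calculation (paired t-test, normal approximation):
z_β = d · √n - z_{α/2}
z_β = 0.74 · √77 - 2.241
z_β = 0.74 · 8.775 - 2.241
z_β = 4.252

Power = Φ(z_β) = Φ(4.252) ≈ 1.000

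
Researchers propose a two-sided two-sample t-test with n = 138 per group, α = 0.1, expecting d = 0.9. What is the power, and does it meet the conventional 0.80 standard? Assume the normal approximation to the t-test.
Power ≈ 1.00; the study is adequately powered (power ≥ 0.80)

Power calculation (two-sample t-test, normal approximation):
z_β = d · √(n/2) - z_{α/2}
z_β = 0.9 · √(138/2) - 1.645
z_β = 0.9 · 8.307 - 1.645
z_β = 5.831

Power = Φ(z_β) = Φ(5.831) ≈ 1.000

Effect size d = 0.9 is large by Cohen's convention (0.2/0.5/0.8).

Threshold: power ≥ 0.80 is conventionally adequate.
Power ≈ 1.00 → the study is adequately powered (power ≥ 0.80).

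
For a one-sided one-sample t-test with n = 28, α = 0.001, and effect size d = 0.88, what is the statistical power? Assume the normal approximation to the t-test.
Power ≈ 0.94

Power calculation (one-sample t-test, normal approximation):
z_β = d · √n - z_α
z_β = 0.88 · √28 - 3.090
z_β = 0.88 · 5.292 - 3.090
z_β = 1.566

Power = Φ(z_β) = Φ(1.566) ≈ 0.941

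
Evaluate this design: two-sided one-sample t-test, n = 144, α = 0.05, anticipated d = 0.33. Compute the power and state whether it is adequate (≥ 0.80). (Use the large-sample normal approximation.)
Power ≈ 0.98; the study is adequately powered (power ≥ 0.80)

Power calculation (one-sample t-test, normal approximation):
z_β = d · √n - z_{α/2}
z_β = 0.33 · √144 - 1.960
z_β = 0.33 · 12.000 - 1.960
z_β = 2.000

Power = Φ(z_β) = Φ(2.000) ≈ 0.977

Effect size d = 0.33 is small by Cohen's convention (0.2/0.5/0.8).

Threshold: power ≥ 0.80 is conventionally adequate.
Power ≈ 0.98 → the study is adequately powered (power ≥ 0.80).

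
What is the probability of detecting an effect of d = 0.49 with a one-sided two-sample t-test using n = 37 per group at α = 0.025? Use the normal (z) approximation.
Power ≈ 0.56

Power calculation (two-sample t-test, normal approximation):
z_β = d · √(n/2) - z_α
z_β = 0.49 · √(37/2) - 1.960
z_β = 0.49 · 4.301 - 1.960
z_β = 0.148

Power = Φ(z_β) = Φ(0.148) ≈ 0.559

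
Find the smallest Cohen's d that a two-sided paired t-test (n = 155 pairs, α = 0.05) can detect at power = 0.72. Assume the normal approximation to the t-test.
d ≈ 0.20

Minimum detectable effect (paired t-test, normal approximation):
d = (z_{α/2} + z_β) / √n
d = (1.960 + 0.583) / √155
d = 2.543 / 12.450
d ≈ 0.20

By Cohen's convention (0.2 small / 0.5 medium / 0.8 large): small effect.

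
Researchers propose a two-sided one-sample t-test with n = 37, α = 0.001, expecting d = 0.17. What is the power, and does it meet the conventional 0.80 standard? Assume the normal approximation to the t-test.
Power ≈ 0.01; the study is underpowered (power < 0.80)

Power calculation (one-sample t-test, normal approximation):
z_β = d · √n - z_{α/2}
z_β = 0.17 · √37 - 3.291
z_β = 0.17 · 6.083 - 3.291
z_β = -2.256

Power = Φ(z_β) = Φ(-2.256) ≈ 0.012

Effect size d = 0.17 is very small by Cohen's convention (0.2/0.5/0.8).

Threshold: power ≥ 0.80 is conventionally adequate.
Power ≈ 0.01 → the study is underpowered (power < 0.80).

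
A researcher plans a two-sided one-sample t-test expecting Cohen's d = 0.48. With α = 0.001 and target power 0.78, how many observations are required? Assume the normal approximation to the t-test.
n = 72

Sample size formula (one-sample t-test, normal approximation):
n = ((z_{α/2} + z_β) / d)²

z_{α/2} = 3.291 (for α = 0.001, two-sided)
z_β = 0.772 (for power = 0.78)
d = 0.48

n = ((3.291 + 0.772) / 0.48)²
n = (8.465)²
n ≈ 71.66
Round up to the next whole number: n = 72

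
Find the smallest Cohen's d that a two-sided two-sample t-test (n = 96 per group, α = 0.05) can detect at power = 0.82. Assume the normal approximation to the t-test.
d ≈ 0.42

Minimum detectable effect (two-sample t-test, normal approximation):
d = (z_{α/2} + z_β) / √(n/2)
d = (1.960 + 0.915) / √(96/2)
d = 2.875 / 6.928
d ≈ 0.42

By Cohen's convention (0.2 small / 0.5 medium / 0.8 large): small effect.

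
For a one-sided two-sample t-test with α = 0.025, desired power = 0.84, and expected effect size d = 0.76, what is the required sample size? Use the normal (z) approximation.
n = 31 per group

Sample size formula (two-sample t-test, normal approximation):
n = 2 · ((z_α + z_β) / d)²

z_α = 1.960 (for α = 0.025, one-sided)
z_β = 0.994 (for power = 0.84)
d = 0.76

n = 2 · ((1.960 + 0.994) / 0.76)²
n = 2 · (3.887)²
n ≈ 30.22
Round up to the next whole number: n = 31 per group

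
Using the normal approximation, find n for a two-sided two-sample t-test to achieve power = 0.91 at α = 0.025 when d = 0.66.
n = 59 per group

Sample size formula (two-sample t-test, normal approximation):
n = 2 · ((z_{α/2} + z_β) / d)²

z_{α/2} = 2.241 (for α = 0.025, two-sided)
z_β = 1.341 (for power = 0.91)
d = 0.66

n = 2 · ((2.241 + 1.341) / 0.66)²
n = 2 · (5.427)²
n ≈ 58.90
Round up to the next whole number: n = 59 per group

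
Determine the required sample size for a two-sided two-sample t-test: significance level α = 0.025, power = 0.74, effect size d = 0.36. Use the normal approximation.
n = 129 per group

Sample size formula (two-sample t-test, normal approximation):
n = 2 · ((z_{α/2} + z_β) / d)²

z_{α/2} = 2.241 (for α = 0.025, two-sided)
z_β = 0.643 (for power = 0.74)
d = 0.36

n = 2 · ((2.241 + 0.643) / 0.36)²
n = 2 · (8.011)²
n ≈ 128.35
Round up to the next whole number: n = 129 per group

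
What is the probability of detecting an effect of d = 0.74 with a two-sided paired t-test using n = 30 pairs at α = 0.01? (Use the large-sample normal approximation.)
Power ≈ 0.93

Power calculation (paired t-test, normal approximation):
z_β = d · √n - z_{α/2}
z_β = 0.74 · √30 - 2.576
z_β = 0.74 · 5.477 - 2.576
z_β = 1.477

Power = Φ(z_β) = Φ(1.477) ≈ 0.930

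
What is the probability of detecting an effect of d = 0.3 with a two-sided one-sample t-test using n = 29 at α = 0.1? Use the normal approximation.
Power ≈ 0.49

Power calculation (one-sample t-test, normal approximation):
z_β = d · √n - z_{α/2}
z_β = 0.3 · √29 - 1.645
z_β = 0.3 · 5.385 - 1.645
z_β = -0.029

Power = Φ(z_β) = Φ(-0.029) ≈ 0.488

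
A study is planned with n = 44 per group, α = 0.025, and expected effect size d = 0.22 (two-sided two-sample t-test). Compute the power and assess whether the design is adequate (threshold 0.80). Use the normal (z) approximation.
Power ≈ 0.11; the study is underpowered (power < 0.80)

Power calculation (two-sample t-test, normal approximation):
z_β = d · √(n/2) - z_{α/2}
z_β = 0.22 · √(44/2) - 2.241
z_β = 0.22 · 4.690 - 2.241
z_β = -1.210

Power = Φ(z_β) = Φ(-1.210) ≈ 0.113

Effect size d = 0.22 is small by Cohen's convention (0.2/0.5/0.8).

Threshold: power ≥ 0.80 is conventionally adequate.
Power ≈ 0.11 → the study is underpowered (power < 0.80).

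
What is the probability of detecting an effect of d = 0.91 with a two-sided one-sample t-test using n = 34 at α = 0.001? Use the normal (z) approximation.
Power ≈ 0.98

Power calculation (one-sample t-test, normal approximation):
z_β = d · √n - z_{α/2}
z_β = 0.91 · √34 - 3.291
z_β = 0.91 · 5.831 - 3.291
z_β = 2.016

Power = Φ(z_β) = Φ(2.016) ≈ 0.978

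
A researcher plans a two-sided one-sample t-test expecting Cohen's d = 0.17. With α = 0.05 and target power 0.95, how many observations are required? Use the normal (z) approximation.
n = 450

Sample size formula (one-sample t-test, normal approximation):
n = ((z_{α/2} + z_β) / d)²

z_{α/2} = 1.960 (for α = 0.05, two-sided)
z_β = 1.645 (for power = 0.95)
d = 0.17

n = ((1.960 + 1.645) / 0.17)²
n = (21.206)²
n ≈ 449.69
Round up to the next whole number: n = 450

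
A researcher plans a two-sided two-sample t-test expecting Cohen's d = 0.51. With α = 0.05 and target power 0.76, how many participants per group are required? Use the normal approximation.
n = 55 per group

Sample size formula (two-sample t-test, normal approximation):
n = 2 · ((z_{α/2} + z_β) / d)²

z_{α/2} = 1.960 (for α = 0.05, two-sided)
z_β = 0.706 (for power = 0.76)
d = 0.51

n = 2 · ((1.960 + 0.706) / 0.51)²
n = 2 · (5.227)²
n ≈ 54.64
Round up to the next whole number: n = 55 per group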